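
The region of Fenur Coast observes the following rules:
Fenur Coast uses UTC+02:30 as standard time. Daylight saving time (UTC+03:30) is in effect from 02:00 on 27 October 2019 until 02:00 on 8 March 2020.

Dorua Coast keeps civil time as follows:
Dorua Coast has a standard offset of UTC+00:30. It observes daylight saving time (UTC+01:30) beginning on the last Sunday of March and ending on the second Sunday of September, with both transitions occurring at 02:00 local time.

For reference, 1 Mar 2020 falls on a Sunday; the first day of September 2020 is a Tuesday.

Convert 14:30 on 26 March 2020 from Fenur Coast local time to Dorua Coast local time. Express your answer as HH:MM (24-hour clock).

Daylight saving runs 27 October 2019 – 8 March 2020; 26 March 2020 is outside that window, so Fenur Coast is on standard time at UTC+02:30.
14:30 Fenur Coast − 2h30m = 12:00 UTC.
1 March 2020 is a Sunday, so Sundays fall on 1, 8, 15, 22, 29; the last is March 29.
1 September 2020 is a Tuesday, so the first Sunday is September 6 and the second is September 13.
At the standard offset (UTC+00:30), 12:00 UTC + 0h30m = 12:30 Dorua Coast standard time.
Daylight saving runs 29 March – 13 September; the standard-time date in Dorua Coast, 26 March 2020, is outside that window, so Dorua Coast is on standard time at UTC+00:30.
12:00 UTC + 0h30m = 12:30 Dorua Coast.

12:30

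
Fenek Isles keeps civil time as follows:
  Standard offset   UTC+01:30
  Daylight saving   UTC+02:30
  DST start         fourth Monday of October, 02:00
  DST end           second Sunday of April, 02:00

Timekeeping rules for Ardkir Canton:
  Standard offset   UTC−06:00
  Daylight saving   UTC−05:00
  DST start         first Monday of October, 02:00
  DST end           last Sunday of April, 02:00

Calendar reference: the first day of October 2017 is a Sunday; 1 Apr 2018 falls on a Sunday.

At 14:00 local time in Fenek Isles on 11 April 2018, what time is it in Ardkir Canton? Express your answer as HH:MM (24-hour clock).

1 October 2017 is a Sunday, so the first Monday is October 2 and the fourth is October 23.
1 April 2018 is a Sunday, so the first Sunday is April 1 and the second is April 8.
11 April 2018 does not fall between 23 October 2017 and 8 April 2018, so daylight saving is not in effect and Fenek Isles is at UTC+01:30.
14:00 Fenek Isles − 1h30m = 12:30 UTC.
1 October 2017 is a Sunday, so the first Monday is October 2.
1 April 2018 is a Sunday, so Sundays fall on 1, 8, 15, 22, 29; the last is April 29.
At the standard offset (UTC−06:00), 12:30 UTC − 6h = 06:30 Ardkir Canton standard time.
The standard-time date in Ardkir Canton, 11 April 2018, lies within the daylight-saving period (2 October 2017 – 29 April 2018), so Ardkir Canton is on daylight time, UTC−05:00.
12:30 UTC − 5h = 07:30 Ardkir Canton.

07:30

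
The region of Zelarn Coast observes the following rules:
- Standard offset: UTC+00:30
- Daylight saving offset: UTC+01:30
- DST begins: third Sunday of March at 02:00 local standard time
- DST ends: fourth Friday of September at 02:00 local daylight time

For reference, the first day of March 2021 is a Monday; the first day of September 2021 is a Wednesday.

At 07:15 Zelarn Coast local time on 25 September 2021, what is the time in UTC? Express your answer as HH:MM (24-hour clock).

06:45

1 March 2021 is a Monday, so the first Sunday is March 7 and the third is March 21.
1 September 2021 is a Wednesday, so the first Friday is September 3 and the fourth is September 24.
Daylight saving runs 21 March – 24 September; 25 September 2021 is outside that window, so Zelarn Coast is on standard time at UTC+00:30.
07:15 local − 0h30m = 06:45 UTC.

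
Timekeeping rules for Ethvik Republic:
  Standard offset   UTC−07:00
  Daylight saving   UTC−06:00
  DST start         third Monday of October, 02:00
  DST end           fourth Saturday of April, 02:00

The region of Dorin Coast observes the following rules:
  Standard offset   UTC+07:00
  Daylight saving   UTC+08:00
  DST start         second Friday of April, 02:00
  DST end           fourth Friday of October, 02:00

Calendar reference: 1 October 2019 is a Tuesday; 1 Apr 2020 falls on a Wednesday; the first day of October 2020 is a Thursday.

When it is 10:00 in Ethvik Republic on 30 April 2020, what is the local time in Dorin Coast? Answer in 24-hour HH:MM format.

1 October 2019 is a Tuesday, so the first Monday is October 7 and the third is October 21.
1 April 2020 is a Wednesday, so the first Saturday is April 4 and the fourth is April 25.
30 April 2020 is outside the daylight-saving period (21 October 2019 – 25 April 2020), so Ethvik Republic is on standard time, UTC−07:00.
10:00 Ethvik Republic + 7h = 17:00 UTC.
1 April 2020 is a Wednesday, so the first Friday is April 3 and the second is April 10.
1 October 2020 is a Thursday, so the first Friday is October 2 and the fourth is October 23.
At the standard offset (UTC+07:00), 17:00 UTC + 7h = 00:00 Dorin Coast standard time (rolling into the next day, 1 May 2020).
Daylight saving runs 10 April – 23 October; the standard-time date in Dorin Coast, 1 May 2020, is inside that window, so Dorin Coast is at UTC+08:00.
17:00 UTC + 8h = 01:00 Dorin Coast (rolling into the next day, 1 May 2020).

01:00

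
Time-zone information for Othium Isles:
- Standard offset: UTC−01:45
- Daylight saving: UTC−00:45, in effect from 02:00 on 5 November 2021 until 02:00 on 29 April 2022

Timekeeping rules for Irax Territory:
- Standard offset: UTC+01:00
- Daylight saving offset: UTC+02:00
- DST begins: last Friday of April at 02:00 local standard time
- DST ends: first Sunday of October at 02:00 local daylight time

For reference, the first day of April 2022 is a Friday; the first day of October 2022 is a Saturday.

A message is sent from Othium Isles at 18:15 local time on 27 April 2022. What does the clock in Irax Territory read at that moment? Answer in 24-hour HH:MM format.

20:00

27 April 2022 lies within the daylight-saving period (5 November 2021 – 29 April 2022), so Othium Isles is on daylight time, UTC−00:45.
18:15 Othium Isles + 0h45m = 19:00 UTC.
1 April 2022 is a Friday, so Fridays fall on 1, 8, 15, 22, 29; the last is April 29.
1 October 2022 is a Saturday, so the first Sunday is October 2.
At the standard offset (UTC+01:00), 19:00 UTC + 1h = 20:00 Irax Territory standard time.
Daylight saving runs 29 April – 2 October; the standard-time date in Irax Territory, 27 April 2022, is outside that window, so Irax Territory is on standard time at UTC+01:00.
19:00 UTC + 1h = 20:00 Irax Territory.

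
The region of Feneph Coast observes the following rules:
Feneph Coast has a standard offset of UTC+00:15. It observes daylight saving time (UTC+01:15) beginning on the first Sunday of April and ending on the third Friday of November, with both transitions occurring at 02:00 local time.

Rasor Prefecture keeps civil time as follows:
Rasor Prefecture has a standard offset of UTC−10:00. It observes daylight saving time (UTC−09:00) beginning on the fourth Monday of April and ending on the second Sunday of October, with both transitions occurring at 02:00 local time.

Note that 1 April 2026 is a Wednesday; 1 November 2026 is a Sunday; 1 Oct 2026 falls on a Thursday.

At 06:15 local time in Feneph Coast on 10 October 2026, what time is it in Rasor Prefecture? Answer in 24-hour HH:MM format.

1 April 2026 is a Wednesday, so the first Sunday is April 5.
1 November 2026 is a Sunday, so the first Friday is November 6 and the third is November 20.
10 October 2026 lies within the daylight-saving period (5 April – 20 November), so Feneph Coast is on daylight time, UTC+01:15.
06:15 Feneph Coast − 1h15m = 05:00 UTC.
1 April 2026 is a Wednesday, so the first Monday is April 6 and the fourth is April 27.
1 October 2026 is a Thursday, so the first Sunday is October 4 and the second is October 11.
At the standard offset (UTC−10:00), 05:00 UTC − 10h = 19:00 Rasor Prefecture standard time (rolling into the previous day, 9 October 2026).
The standard-time date in Rasor Prefecture, 9 October 2026, lies within the daylight-saving period (27 April – 11 October), so Rasor Prefecture is on daylight time, UTC−09:00.
05:00 UTC − 9h = 20:00 Rasor Prefecture (rolling into the previous day, 9 October 2026).

20:00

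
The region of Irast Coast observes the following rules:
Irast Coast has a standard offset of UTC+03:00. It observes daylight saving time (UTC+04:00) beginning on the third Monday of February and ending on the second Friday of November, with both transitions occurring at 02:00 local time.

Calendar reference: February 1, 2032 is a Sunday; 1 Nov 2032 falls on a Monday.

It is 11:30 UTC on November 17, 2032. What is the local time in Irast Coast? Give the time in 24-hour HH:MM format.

1 February 2032 is a Sunday, so the first Monday is February 2 and the third is February 16.
1 November 2032 is a Monday, so the first Friday is November 5 and the second is November 12.
At the standard offset (UTC+03:00), 11:30 UTC + 3h = 14:30 Irast Coast standard time.
Daylight saving runs 16 February – 12 November; the standard-time date in Irast Coast, November 17, 2032, is outside that window, so Irast Coast is on standard time at UTC+03:00.
11:30 UTC + 3h = 14:30 local.

14:30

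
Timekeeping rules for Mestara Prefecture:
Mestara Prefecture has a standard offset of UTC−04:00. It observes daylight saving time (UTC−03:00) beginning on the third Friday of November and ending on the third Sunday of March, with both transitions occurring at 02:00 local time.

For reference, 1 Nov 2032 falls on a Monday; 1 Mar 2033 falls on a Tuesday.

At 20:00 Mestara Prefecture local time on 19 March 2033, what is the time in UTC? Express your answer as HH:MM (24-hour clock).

1 November 2032 is a Monday, so the first Friday is November 5 and the third is November 19.
1 March 2033 is a Tuesday, so the first Sunday is March 6 and the third is March 20.
19 March 2033 falls between 19 November 2032 and 20 March 2033, so daylight saving is in effect and Mestara Prefecture is at UTC−03:00.
20:00 local + 3h = 23:00 UTC.

23:00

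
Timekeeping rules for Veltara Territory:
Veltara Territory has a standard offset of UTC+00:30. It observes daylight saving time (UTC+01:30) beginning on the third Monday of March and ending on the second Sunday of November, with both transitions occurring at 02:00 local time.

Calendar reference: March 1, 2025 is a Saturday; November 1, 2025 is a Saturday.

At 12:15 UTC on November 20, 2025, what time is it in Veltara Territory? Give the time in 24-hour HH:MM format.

1 March 2025 is a Saturday, so the first Monday is March 3 and the third is March 17.
1 November 2025 is a Saturday, so the first Sunday is November 2 and the second is November 9.
At the standard offset (UTC+00:30), 12:15 UTC + 0h30m = 12:45 Veltara Territory standard time.
Daylight saving runs 17 March – 9 November; the standard-time date in Veltara Territory, November 20, 2025, is outside that window, so Veltara Territory is on standard time at UTC+00:30.
12:15 UTC + 0h30m = 12:45 local.

12:45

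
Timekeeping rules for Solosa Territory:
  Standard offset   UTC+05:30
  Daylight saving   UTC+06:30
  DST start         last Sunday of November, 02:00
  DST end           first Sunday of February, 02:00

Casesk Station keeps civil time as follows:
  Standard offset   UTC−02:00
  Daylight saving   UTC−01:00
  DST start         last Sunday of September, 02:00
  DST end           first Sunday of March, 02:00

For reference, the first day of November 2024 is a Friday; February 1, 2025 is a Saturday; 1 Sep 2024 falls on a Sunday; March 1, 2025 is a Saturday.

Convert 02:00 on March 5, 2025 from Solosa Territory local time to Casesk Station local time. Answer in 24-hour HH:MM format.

18:30

1 November 2024 is a Friday, so Sundays fall on 3, 10, 17, 24; the last is November 24.
1 February 2025 is a Saturday, so the first Sunday is February 2.
March 5, 2025 is outside the daylight-saving period (24 November 2024 – 2 February 2025), so Solosa Territory is on standard time, UTC+05:30.
02:00 Solosa Territory − 5h30m = 20:30 UTC (rolling into the previous day, 4 March 2025).
1 September 2024 is a Sunday, so Sundays fall on 1, 8, 15, 22, 29; the last is September 29.
1 March 2025 is a Saturday, so the first Sunday is March 2.
At the standard offset (UTC−02:00), 20:30 UTC − 2h = 18:30 Casesk Station standard time.
Daylight saving runs 29 September 2024 – 2 March 2025; the standard-time date in Casesk Station, March 4, 2025, is outside that window, so Casesk Station is on standard time at UTC−02:00.
20:30 UTC − 2h = 18:30 Casesk Station.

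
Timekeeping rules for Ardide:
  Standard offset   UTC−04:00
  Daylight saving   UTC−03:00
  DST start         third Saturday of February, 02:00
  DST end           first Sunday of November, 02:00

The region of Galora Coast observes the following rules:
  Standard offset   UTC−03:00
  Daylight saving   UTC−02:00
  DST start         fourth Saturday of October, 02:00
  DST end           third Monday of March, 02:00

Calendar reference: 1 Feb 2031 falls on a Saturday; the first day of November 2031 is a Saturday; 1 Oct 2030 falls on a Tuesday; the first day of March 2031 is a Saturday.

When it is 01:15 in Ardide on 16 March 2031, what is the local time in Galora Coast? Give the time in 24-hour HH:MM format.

1 February 2031 is a Saturday, so the first Saturday is February 1 and the third is February 15.
1 November 2031 is a Saturday, so the first Sunday is November 2.
Daylight saving runs 15 February – 2 November; 16 March 2031 is inside that window, so Ardide is at UTC−03:00.
01:15 Ardide + 3h = 04:15 UTC.
1 October 2030 is a Tuesday, so the first Saturday is October 5 and the fourth is October 26.
1 March 2031 is a Saturday, so the first Monday is March 3 and the third is March 17.
At the standard offset (UTC−03:00), 04:15 UTC − 3h = 01:15 Galora Coast standard time.
Daylight saving runs 26 October 2030 – 17 March 2031; the standard-time date in Galora Coast, 16 March 2031, is inside that window, so Galora Coast is at UTC−02:00.
04:15 UTC − 2h = 02:15 Galora Coast.

02:15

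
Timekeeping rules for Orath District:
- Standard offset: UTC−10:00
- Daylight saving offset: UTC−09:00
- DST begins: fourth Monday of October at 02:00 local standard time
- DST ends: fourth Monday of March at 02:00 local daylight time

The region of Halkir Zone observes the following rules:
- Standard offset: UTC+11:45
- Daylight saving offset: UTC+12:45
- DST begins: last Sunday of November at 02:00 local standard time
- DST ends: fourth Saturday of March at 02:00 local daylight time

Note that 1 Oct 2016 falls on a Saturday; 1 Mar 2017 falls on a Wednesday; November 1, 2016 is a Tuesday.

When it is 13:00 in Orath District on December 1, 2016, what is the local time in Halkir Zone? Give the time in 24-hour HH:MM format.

1 October 2016 is a Saturday, so the first Monday is October 3 and the fourth is October 24.
1 March 2017 is a Wednesday, so the first Monday is March 6 and the fourth is March 27.
December 1, 2016 falls between 24 October 2016 and 27 March 2017, so daylight saving is in effect and Orath District is at UTC−09:00.
13:00 Orath District + 9h = 22:00 UTC.
1 November 2016 is a Tuesday, so Sundays fall on 6, 13, 20, 27; the last is November 27.
1 March 2017 is a Wednesday, so the first Saturday is March 4 and the fourth is March 25.
At the standard offset (UTC+11:45), 22:00 UTC + 11h45m = 09:45 Halkir Zone standard time (rolling into the next day, 2 December 2016).
The standard-time date in Halkir Zone, December 2, 2016, lies within the daylight-saving period (27 November 2016 – 25 March 2017), so Halkir Zone is on daylight time, UTC+12:45.
22:00 UTC + 12h45m = 10:45 Halkir Zone (rolling into the next day, 2 December 2016).

10:45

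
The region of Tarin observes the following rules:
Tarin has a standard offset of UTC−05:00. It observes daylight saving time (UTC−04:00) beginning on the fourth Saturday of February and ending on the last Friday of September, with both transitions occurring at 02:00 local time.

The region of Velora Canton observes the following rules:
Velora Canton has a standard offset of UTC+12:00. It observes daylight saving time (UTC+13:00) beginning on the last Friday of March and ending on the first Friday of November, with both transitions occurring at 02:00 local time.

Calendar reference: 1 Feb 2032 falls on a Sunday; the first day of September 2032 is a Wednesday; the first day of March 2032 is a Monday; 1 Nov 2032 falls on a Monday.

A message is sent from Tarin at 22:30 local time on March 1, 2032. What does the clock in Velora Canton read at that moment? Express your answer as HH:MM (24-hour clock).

1 February 2032 is a Sunday, so the first Saturday is February 7 and the fourth is February 28.
1 September 2032 is a Wednesday, so Fridays fall on 3, 10, 17, 24; the last is September 24.
March 1, 2032 falls between 28 February and 24 September, so daylight saving is in effect and Tarin is at UTC−04:00.
22:30 Tarin + 4h = 02:30 UTC (rolling into the next day, 2 March 2032).
1 March 2032 is a Monday, so Fridays fall on 5, 12, 19, 26; the last is March 26.
1 November 2032 is a Monday, so the first Friday is November 5.
At the standard offset (UTC+12:00), 02:30 UTC + 12h = 14:30 Velora Canton standard time.
The standard-time date in Velora Canton, March 2, 2032, does not fall between 26 March and 5 November, so daylight saving is not in effect and Velora Canton is at UTC+12:00.
02:30 UTC + 12h = 14:30 Velora Canton.

14:30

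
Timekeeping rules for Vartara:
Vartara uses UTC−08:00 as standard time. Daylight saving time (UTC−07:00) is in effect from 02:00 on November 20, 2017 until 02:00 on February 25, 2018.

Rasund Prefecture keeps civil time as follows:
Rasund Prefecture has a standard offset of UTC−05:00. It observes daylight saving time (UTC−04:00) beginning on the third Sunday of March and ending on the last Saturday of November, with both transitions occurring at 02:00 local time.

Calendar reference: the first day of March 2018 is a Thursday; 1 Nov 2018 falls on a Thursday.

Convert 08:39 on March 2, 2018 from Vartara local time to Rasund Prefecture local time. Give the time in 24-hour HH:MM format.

11:39

Daylight saving runs 20 November 2017 – 25 February 2018; March 2, 2018 is outside that window, so Vartara is on standard time at UTC−08:00.
08:39 Vartara + 8h = 16:39 UTC.
1 March 2018 is a Thursday, so the first Sunday is March 4 and the third is March 18.
1 November 2018 is a Thursday, so Saturdays fall on 3, 10, 17, 24; the last is November 24.
At the standard offset (UTC−05:00), 16:39 UTC − 5h = 11:39 Rasund Prefecture standard time.
The standard-time date in Rasund Prefecture, March 2, 2018, does not fall between 18 March and 24 November, so daylight saving is not in effect and Rasund Prefecture is at UTC−05:00.
16:39 UTC − 5h = 11:39 Rasund Prefecture.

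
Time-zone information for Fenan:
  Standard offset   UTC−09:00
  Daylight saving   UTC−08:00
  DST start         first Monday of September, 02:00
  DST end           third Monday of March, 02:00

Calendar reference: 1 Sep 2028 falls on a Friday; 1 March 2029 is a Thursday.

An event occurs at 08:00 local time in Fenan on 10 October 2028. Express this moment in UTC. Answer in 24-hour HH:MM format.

1 September 2028 is a Friday, so the first Monday is September 4.
1 March 2029 is a Thursday, so the first Monday is March 5 and the third is March 19.
10 October 2028 falls between 4 September 2028 and 19 March 2029, so daylight saving is in effect and Fenan is at UTC−08:00.
08:00 local + 8h = 16:00 UTC.

16:00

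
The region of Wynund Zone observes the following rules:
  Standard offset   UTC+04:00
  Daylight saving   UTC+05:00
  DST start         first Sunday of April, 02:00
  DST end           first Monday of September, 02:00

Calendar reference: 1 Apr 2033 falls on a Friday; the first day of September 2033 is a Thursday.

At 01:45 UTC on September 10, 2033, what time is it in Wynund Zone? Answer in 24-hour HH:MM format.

1 April 2033 is a Friday, so the first Sunday is April 3.
1 September 2033 is a Thursday, so the first Monday is September 5.
At the standard offset (UTC+04:00), 01:45 UTC + 4h = 05:45 Wynund Zone standard time.
The standard-time date in Wynund Zone, September 10, 2033, is outside the daylight-saving period (3 April – 5 September), so Wynund Zone is on standard time, UTC+04:00.
01:45 UTC + 4h = 05:45 local.

05:45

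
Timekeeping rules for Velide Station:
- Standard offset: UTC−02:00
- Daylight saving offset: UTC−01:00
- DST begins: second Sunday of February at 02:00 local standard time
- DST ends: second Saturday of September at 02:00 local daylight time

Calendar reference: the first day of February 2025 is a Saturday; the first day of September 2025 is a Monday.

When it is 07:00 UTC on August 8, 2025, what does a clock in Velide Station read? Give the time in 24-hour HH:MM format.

1 February 2025 is a Saturday, so the first Sunday is February 2 and the second is February 9.
1 September 2025 is a Monday, so the first Saturday is September 6 and the second is September 13.
At the standard offset (UTC−02:00), 07:00 UTC − 2h = 05:00 Velide Station standard time.
The standard-time date in Velide Station, August 8, 2025, lies within the daylight-saving period (9 February – 13 September), so Velide Station is on daylight time, UTC−01:00.
07:00 UTC − 1h = 06:00 local.

06:00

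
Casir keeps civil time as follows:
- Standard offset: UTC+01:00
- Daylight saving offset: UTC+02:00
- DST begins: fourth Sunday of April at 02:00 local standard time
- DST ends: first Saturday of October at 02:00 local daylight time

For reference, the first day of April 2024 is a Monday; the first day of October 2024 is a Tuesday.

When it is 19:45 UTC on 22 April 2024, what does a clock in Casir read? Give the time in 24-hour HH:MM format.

20:45

1 April 2024 is a Monday, so the first Sunday is April 7 and the fourth is April 28.
1 October 2024 is a Tuesday, so the first Saturday is October 5.
At the standard offset (UTC+01:00), 19:45 UTC + 1h = 20:45 Casir standard time.
The standard-time date in Casir, 22 April 2024, is outside the daylight-saving period (28 April – 5 October), so Casir is on standard time, UTC+01:00.
19:45 UTC + 1h = 20:45 local.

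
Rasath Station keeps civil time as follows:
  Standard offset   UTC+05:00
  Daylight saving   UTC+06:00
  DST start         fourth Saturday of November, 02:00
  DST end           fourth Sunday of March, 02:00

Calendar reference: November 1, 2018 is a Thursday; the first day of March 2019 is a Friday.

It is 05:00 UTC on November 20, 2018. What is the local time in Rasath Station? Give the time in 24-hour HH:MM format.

10:00

1 November 2018 is a Thursday, so the first Saturday is November 3 and the fourth is November 24.
1 March 2019 is a Friday, so the first Sunday is March 3 and the fourth is March 24.
At the standard offset (UTC+05:00), 05:00 UTC + 5h = 10:00 Rasath Station standard time.
Daylight saving runs 24 November 2018 – 24 March 2019; the standard-time date in Rasath Station, November 20, 2018, is outside that window, so Rasath Station is on standard time at UTC+05:00.
05:00 UTC + 5h = 10:00 local.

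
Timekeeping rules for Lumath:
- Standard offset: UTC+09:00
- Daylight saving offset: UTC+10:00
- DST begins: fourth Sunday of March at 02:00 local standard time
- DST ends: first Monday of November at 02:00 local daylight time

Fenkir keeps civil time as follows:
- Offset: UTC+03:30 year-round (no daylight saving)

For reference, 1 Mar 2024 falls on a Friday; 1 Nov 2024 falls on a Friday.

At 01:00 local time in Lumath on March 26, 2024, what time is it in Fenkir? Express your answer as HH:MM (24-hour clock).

1 March 2024 is a Friday, so the first Sunday is March 3 and the fourth is March 24.
1 November 2024 is a Friday, so the first Monday is November 4.
Daylight saving runs 24 March – 4 November; March 26, 2024 is inside that window, so Lumath is at UTC+10:00.
01:00 Lumath − 10h = 15:00 UTC (rolling into the previous day, 25 March 2024).
Fenkir stays on UTC+03:30 all year.
15:00 UTC + 3h30m = 18:30 Fenkir.

18:30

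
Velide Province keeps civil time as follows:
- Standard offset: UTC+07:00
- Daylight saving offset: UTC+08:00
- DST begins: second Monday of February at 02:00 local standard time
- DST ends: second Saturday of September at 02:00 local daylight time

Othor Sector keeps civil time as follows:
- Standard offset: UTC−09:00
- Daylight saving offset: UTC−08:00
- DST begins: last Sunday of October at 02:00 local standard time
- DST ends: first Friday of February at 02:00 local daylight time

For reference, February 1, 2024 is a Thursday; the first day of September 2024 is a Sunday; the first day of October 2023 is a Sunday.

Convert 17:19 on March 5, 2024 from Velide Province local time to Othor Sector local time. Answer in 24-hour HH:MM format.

1 February 2024 is a Thursday, so the first Monday is February 5 and the second is February 12.
1 September 2024 is a Sunday, so the first Saturday is September 7 and the second is September 14.
Daylight saving runs 12 February – 14 September; March 5, 2024 is inside that window, so Velide Province is at UTC+08:00.
17:19 Velide Province − 8h = 09:19 UTC.
1 October 2023 is a Sunday, so Sundays fall on 1, 8, 15, 22, 29; the last is October 29.
1 February 2024 is a Thursday, so the first Friday is February 2.
At the standard offset (UTC−09:00), 09:19 UTC − 9h = 00:19 Othor Sector standard time.
The standard-time date in Othor Sector, March 5, 2024, does not fall between 29 October 2023 and 2 February 2024, so daylight saving is not in effect and Othor Sector is at UTC−09:00.
09:19 UTC − 9h = 00:19 Othor Sector.

00:19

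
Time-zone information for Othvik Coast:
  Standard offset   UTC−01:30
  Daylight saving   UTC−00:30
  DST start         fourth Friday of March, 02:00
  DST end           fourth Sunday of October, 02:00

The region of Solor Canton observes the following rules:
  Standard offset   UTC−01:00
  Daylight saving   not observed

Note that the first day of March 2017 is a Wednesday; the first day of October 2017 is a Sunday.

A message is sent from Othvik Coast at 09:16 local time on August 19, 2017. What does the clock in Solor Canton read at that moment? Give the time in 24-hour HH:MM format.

08:46

1 March 2017 is a Wednesday, so the first Friday is March 3 and the fourth is March 24.
1 October 2017 is a Sunday, so the first Sunday is October 1 and the fourth is October 22.
August 19, 2017 falls between 24 March and 22 October, so daylight saving is in effect and Othvik Coast is at UTC−00:30.
09:16 Othvik Coast + 0h30m = 09:46 UTC.
Solor Canton has no daylight saving, so its offset is UTC−01:00 year-round.
09:46 UTC − 1h = 08:46 Solor Canton.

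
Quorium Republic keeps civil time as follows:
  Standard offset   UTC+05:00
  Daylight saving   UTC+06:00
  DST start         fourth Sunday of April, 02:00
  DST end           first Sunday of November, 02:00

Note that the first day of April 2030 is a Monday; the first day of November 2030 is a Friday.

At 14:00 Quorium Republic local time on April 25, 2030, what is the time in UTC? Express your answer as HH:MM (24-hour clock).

09:00

1 April 2030 is a Monday, so the first Sunday is April 7 and the fourth is April 28.
1 November 2030 is a Friday, so the first Sunday is November 3.
April 25, 2030 is outside the daylight-saving period (28 April – 3 November), so Quorium Republic is on standard time, UTC+05:00.
14:00 local − 5h = 09:00 UTC.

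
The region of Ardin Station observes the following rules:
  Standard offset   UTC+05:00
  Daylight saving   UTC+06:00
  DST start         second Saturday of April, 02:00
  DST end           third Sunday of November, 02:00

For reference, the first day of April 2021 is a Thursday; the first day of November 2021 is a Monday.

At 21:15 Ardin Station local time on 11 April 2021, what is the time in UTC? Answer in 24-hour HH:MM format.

15:15

1 April 2021 is a Thursday, so the first Saturday is April 3 and the second is April 10.
1 November 2021 is a Monday, so the first Sunday is November 7 and the third is November 21.
11 April 2021 falls between 10 April and 21 November, so daylight saving is in effect and Ardin Station is at UTC+06:00.
21:15 local − 6h = 15:15 UTC.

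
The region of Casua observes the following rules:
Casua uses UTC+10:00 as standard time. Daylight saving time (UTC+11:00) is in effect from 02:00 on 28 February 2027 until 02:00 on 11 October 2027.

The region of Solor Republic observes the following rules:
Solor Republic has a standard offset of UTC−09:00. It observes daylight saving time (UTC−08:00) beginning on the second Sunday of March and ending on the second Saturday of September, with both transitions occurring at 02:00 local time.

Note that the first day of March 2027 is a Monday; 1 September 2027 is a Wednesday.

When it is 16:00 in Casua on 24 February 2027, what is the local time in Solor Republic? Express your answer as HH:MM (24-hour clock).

24 February 2027 does not fall between 28 February and 11 October, so daylight saving is not in effect and Casua is at UTC+10:00.
16:00 Casua − 10h = 06:00 UTC.
1 March 2027 is a Monday, so the first Sunday is March 7 and the second is March 14.
1 September 2027 is a Wednesday, so the first Saturday is September 4 and the second is September 11.
At the standard offset (UTC−09:00), 06:00 UTC − 9h = 21:00 Solor Republic standard time (rolling into the previous day, 23 February 2027).
The standard-time date in Solor Republic, 23 February 2027, does not fall between 14 March and 11 September, so daylight saving is not in effect and Solor Republic is at UTC−09:00.
06:00 UTC − 9h = 21:00 Solor Republic (rolling into the previous day, 23 February 2027).

21:00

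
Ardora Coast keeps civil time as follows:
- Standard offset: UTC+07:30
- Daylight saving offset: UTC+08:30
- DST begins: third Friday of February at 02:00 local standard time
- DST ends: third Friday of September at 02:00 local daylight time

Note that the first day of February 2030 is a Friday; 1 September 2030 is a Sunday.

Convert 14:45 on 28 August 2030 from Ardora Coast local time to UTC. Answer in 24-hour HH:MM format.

1 February 2030 is a Friday, so the first Friday is February 1 and the third is February 15.
1 September 2030 is a Sunday, so the first Friday is September 6 and the third is September 20.
28 August 2030 lies within the daylight-saving period (15 February – 20 September), so Ardora Coast is on daylight time, UTC+08:30.
14:45 local − 8h30m = 06:15 UTC.

06:15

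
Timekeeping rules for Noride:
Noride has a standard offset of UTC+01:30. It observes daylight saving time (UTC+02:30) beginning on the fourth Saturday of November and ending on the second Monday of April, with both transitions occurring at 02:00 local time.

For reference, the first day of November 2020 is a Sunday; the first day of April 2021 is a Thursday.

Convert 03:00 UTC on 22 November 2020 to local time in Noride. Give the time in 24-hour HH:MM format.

04:30

1 November 2020 is a Sunday, so the first Saturday is November 7 and the fourth is November 28.
1 April 2021 is a Thursday, so the first Monday is April 5 and the second is April 12.
At the standard offset (UTC+01:30), 03:00 UTC + 1h30m = 04:30 Noride standard time.
Daylight saving runs 28 November 2020 – 12 April 2021; the standard-time date in Noride, 22 November 2020, is outside that window, so Noride is on standard time at UTC+01:30.
03:00 UTC + 1h30m = 04:30 local.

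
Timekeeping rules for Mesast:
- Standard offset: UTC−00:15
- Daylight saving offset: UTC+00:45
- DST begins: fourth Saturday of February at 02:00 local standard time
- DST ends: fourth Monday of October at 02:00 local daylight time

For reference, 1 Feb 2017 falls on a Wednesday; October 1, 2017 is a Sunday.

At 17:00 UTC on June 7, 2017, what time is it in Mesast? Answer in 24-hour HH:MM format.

1 February 2017 is a Wednesday, so the first Saturday is February 4 and the fourth is February 25.
1 October 2017 is a Sunday, so the first Monday is October 2 and the fourth is October 23.
At the standard offset (UTC−00:15), 17:00 UTC − 0h15m = 16:45 Mesast standard time.
The standard-time date in Mesast, June 7, 2017, falls between 25 February and 23 October, so daylight saving is in effect and Mesast is at UTC+00:45.
17:00 UTC + 0h45m = 17:45 local.

17:45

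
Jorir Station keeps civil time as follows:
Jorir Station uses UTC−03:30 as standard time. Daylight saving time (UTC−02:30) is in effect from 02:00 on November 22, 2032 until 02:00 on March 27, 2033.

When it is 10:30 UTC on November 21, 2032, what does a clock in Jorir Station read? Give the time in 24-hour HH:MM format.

At the standard offset (UTC−03:30), 10:30 UTC − 3h30m = 07:00 Jorir Station standard time.
The standard-time date in Jorir Station, November 21, 2032, is outside the daylight-saving period (22 November 2032 – 27 March 2033), so Jorir Station is on standard time, UTC−03:30.
10:30 UTC − 3h30m = 07:00 local.

07:00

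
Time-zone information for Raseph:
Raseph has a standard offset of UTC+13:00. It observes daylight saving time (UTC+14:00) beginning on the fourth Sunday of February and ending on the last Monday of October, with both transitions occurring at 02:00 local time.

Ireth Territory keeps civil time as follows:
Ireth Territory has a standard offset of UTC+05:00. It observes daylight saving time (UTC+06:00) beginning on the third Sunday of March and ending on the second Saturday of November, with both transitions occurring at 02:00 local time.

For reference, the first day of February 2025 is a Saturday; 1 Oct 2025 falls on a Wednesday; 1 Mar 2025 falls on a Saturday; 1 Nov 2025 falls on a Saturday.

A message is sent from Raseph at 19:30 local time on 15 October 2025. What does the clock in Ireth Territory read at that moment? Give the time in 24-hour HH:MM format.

1 February 2025 is a Saturday, so the first Sunday is February 2 and the fourth is February 23.
1 October 2025 is a Wednesday, so Mondays fall on 6, 13, 20, 27; the last is October 27.
15 October 2025 lies within the daylight-saving period (23 February – 27 October), so Raseph is on daylight time, UTC+14:00.
19:30 Raseph − 14h = 05:30 UTC.
1 March 2025 is a Saturday, so the first Sunday is March 2 and the third is March 16.
1 November 2025 is a Saturday, so the first Saturday is November 1 and the second is November 8.
At the standard offset (UTC+05:00), 05:30 UTC + 5h = 10:30 Ireth Territory standard time.
Daylight saving runs 16 March – 8 November; the standard-time date in Ireth Territory, 15 October 2025, is inside that window, so Ireth Territory is at UTC+06:00.
05:30 UTC + 6h = 11:30 Ireth Territory.

11:30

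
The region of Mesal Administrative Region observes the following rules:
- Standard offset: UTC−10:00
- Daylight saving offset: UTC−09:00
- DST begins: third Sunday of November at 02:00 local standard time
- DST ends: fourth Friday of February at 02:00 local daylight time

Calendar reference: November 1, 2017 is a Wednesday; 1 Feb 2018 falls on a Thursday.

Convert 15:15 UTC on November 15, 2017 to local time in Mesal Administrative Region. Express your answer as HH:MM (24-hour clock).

1 November 2017 is a Wednesday, so the first Sunday is November 5 and the third is November 19.
1 February 2018 is a Thursday, so the first Friday is February 2 and the fourth is February 23.
At the standard offset (UTC−10:00), 15:15 UTC − 10h = 05:15 Mesal Administrative Region standard time.
The standard-time date in Mesal Administrative Region, November 15, 2017, is outside the daylight-saving period (19 November 2017 – 23 February 2018), so Mesal Administrative Region is on standard time, UTC−10:00.
15:15 UTC − 10h = 05:15 local.

05:15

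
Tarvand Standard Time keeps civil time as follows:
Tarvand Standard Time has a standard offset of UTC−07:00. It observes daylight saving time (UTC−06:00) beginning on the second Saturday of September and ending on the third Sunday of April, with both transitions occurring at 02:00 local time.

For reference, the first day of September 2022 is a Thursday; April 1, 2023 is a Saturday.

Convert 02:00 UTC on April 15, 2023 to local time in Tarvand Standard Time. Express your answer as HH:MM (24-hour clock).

20:00

1 September 2022 is a Thursday, so the first Saturday is September 3 and the second is September 10.
1 April 2023 is a Saturday, so the first Sunday is April 2 and the third is April 16.
At the standard offset (UTC−07:00), 02:00 UTC − 7h = 19:00 Tarvand Standard Time standard time (rolling into the previous day, 14 April 2023).
Daylight saving runs 10 September 2022 – 16 April 2023; the standard-time date in Tarvand Standard Time, April 14, 2023, is inside that window, so Tarvand Standard Time is at UTC−06:00.
02:00 UTC − 6h = 20:00 local (rolling into the previous day, 14 April 2023).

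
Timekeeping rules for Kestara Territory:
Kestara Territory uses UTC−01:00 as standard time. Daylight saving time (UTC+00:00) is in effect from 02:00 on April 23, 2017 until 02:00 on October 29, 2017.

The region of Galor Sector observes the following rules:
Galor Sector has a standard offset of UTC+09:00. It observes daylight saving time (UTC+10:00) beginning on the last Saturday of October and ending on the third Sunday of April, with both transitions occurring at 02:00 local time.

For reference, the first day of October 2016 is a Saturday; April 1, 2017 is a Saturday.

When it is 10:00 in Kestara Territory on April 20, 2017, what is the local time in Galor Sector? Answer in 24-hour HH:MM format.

20:00

Daylight saving runs 23 April – 29 October; April 20, 2017 is outside that window, so Kestara Territory is on standard time at UTC−01:00.
10:00 Kestara Territory + 1h = 11:00 UTC.
1 October 2016 is a Saturday, so Saturdays fall on 1, 8, 15, 22, 29; the last is October 29.
1 April 2017 is a Saturday, so the first Sunday is April 2 and the third is April 16.
At the standard offset (UTC+09:00), 11:00 UTC + 9h = 20:00 Galor Sector standard time.
The standard-time date in Galor Sector, April 20, 2017, is outside the daylight-saving period (29 October 2016 – 16 April 2017), so Galor Sector is on standard time, UTC+09:00.
11:00 UTC + 9h = 20:00 Galor Sector.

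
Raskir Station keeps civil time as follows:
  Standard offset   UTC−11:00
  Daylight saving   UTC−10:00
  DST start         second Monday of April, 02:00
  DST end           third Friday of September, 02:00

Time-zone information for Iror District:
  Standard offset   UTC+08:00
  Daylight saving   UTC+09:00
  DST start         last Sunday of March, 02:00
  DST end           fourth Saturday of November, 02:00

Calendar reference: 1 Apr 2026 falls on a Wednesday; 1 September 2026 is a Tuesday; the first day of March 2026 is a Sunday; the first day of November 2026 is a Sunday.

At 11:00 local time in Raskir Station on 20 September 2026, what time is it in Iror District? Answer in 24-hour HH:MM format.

1 April 2026 is a Wednesday, so the first Monday is April 6 and the second is April 13.
1 September 2026 is a Tuesday, so the first Friday is September 4 and the third is September 18.
20 September 2026 does not fall between 13 April and 18 September, so daylight saving is not in effect and Raskir Station is at UTC−11:00.
11:00 Raskir Station + 11h = 22:00 UTC.
1 March 2026 is a Sunday, so Sundays fall on 1, 8, 15, 22, 29; the last is March 29.
1 November 2026 is a Sunday, so the first Saturday is November 7 and the fourth is November 28.
At the standard offset (UTC+08:00), 22:00 UTC + 8h = 06:00 Iror District standard time (rolling into the next day, 21 September 2026).
The standard-time date in Iror District, 21 September 2026, falls between 29 March and 28 November, so daylight saving is in effect and Iror District is at UTC+09:00.
22:00 UTC + 9h = 07:00 Iror District (rolling into the next day, 21 September 2026).

07:00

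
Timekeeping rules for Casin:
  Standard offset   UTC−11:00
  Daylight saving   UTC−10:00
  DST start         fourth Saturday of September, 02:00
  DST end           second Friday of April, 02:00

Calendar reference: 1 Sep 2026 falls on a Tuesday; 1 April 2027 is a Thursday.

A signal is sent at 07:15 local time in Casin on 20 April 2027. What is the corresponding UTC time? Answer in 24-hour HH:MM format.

18:15

1 September 2026 is a Tuesday, so the first Saturday is September 5 and the fourth is September 26.
1 April 2027 is a Thursday, so the first Friday is April 2 and the second is April 9.
20 April 2027 does not fall between 26 September 2026 and 9 April 2027, so daylight saving is not in effect and Casin is at UTC−11:00.
07:15 local + 11h = 18:15 UTC.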